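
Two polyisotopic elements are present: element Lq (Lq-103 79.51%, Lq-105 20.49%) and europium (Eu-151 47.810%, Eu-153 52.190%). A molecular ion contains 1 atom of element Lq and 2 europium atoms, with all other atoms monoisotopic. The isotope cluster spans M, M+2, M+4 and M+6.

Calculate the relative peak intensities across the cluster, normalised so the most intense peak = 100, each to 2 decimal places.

40.97 : 100.00 : 71.87 : 12.58

Element Lq pattern (n=1): 0.7951 : 0.2049
Europium pattern (n=2): 0.22857961 : 0.49904078 : 0.27237961
Convolve the two distributions (both contribute in 2-u steps):
  M: 0.7951×0.22857961 = 0.181744
  M+2: 0.7951×0.49904078 + 0.2049×0.22857961 = 0.443623
  M+4: 0.7951×0.27237961 + 0.2049×0.49904078 = 0.318822
  M+6: 0.2049×0.27237961 = 0.055811
Scale to base peak (0.443623) = 100: 40.97 : 100.00 : 71.87 : 12.58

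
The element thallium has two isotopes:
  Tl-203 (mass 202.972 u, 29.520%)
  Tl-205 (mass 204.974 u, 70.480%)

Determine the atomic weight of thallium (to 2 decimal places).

204.38 u

Ar = Σ fᵢ·mᵢ = 0.29520 × 202.972 + 0.70480 × 204.974
= 59.9173 + 144.4657 = 204.3830 u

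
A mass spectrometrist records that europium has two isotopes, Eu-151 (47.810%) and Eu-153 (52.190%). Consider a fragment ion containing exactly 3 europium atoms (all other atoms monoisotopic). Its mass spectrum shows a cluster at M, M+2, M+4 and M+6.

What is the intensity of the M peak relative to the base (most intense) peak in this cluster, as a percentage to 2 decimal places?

(0.47810 + 0.52190)^3 gives M 0.1093, M+2 0.3579, M+4 0.3907, M+6 0.1422; the largest is M+4.
P(M+4) = C(3,2) × 0.47810^1 × 0.52190^2 = 3 × 0.4781 × 0.27237961 = 0.390674 (base)
P(M) = C(3,0) × 0.47810^3 × 0.52190^0 = 1 × 0.10928391 × 1.0000 = 0.109284
Relative intensity = 0.109284 / 0.390674 × 100 = 27.97

27.97%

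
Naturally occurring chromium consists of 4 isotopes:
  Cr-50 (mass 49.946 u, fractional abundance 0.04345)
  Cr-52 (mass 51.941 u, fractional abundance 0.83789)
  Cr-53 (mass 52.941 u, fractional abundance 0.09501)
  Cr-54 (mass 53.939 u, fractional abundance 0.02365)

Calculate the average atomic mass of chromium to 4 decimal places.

The abundance-weighted mean is 0.04345 × 49.946 + 0.83789 × 51.941 + 0.09501 × 52.941 + 0.02365 × 53.939
= 2.17015 + 43.52084 + 5.02992 + 1.27566 = 51.99657 u

51.9966 u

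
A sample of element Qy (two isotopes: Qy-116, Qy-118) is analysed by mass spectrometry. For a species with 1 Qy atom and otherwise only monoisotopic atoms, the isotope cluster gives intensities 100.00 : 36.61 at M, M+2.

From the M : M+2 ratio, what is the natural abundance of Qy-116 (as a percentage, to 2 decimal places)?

Let p = fractional abundance of Qy-116. I(M+2)/I(M) = [C(1,1)·p^0·(1−p)] / p^1 = 1·(1−p)/p = 36.61/100.00 = 0.3661
(1−p)/p = 0.3661/1 = 0.3661  ⇒  p = 1/(1 + 0.3661) = 0.7320
Qy-116: 73.20%, Qy-118: 26.80%.

73.20%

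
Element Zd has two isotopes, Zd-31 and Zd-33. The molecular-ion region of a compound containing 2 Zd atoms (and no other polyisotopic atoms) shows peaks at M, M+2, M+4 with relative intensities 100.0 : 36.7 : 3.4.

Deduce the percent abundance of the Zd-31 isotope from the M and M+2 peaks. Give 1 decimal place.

84.5%

Let p = fractional abundance of Zd-31. I(M+2)/I(M) = [C(2,1)·p^1·(1−p)] / p^2 = 2·(1−p)/p = 36.7/100.0 = 0.3670
(1−p)/p = 0.3670/2 = 0.1835  ⇒  p = 1/(1 + 0.1835) = 0.8450
Zd-31: 84.5%, Zd-33: 15.5%.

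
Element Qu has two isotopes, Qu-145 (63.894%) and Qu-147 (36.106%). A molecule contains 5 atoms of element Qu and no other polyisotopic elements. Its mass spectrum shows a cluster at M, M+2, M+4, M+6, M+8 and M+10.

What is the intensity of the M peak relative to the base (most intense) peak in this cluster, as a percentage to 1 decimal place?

31.3%

Term probabilities: M 0.1065, M+2 0.3009, M+4 0.3400, M+6 0.1922, M+8 0.0543, M+10 0.0061. Base peak = M+4.
P(M+4) = C(5,2) × 0.63894^3 × 0.36106^2 = 10 × 0.26084363 × 0.13036432 = 0.340047 (base)
P(M) = C(5,0) × 0.63894^5 × 0.36106^0 = 1 × 0.10648793 × 1.0000 = 0.106488
Relative intensity = 0.106488 / 0.340047 × 100 = 31.3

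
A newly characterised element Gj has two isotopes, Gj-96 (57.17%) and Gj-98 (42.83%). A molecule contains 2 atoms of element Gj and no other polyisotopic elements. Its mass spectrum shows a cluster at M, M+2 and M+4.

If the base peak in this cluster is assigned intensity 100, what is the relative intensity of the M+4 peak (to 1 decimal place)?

37.5

Binomial terms of (0.5717 + 0.4283)^2: M 0.3268, M+2 0.4897, M+4 0.1834 → M+2 is the base peak.
P(M+2) = C(2,1) × 0.5717^1 × 0.4283^1 = 2 × 0.5717 × 0.4283 = 0.489718 (base)
P(M+4) = C(2,2) × 0.5717^0 × 0.4283^2 = 1 × 1.0000 × 0.18344089 = 0.183441
Relative intensity = 0.183441 / 0.489718 × 100 = 37.5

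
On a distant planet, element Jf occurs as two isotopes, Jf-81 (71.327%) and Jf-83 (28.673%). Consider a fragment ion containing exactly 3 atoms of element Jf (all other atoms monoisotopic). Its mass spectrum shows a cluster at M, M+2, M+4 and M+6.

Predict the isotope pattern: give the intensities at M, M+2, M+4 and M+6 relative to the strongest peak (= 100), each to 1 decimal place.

Expanding (0.71327 + 0.28673)^3:
P(M) = 0.71327^3 = 0.362879
P(M+2) = 3 × 0.71327^2 × 0.28673^1 = 0.437625
P(M+4) = 3 × 0.71327^1 × 0.28673^2 = 0.175923
P(M+6) = 0.28673^3 = 0.023573
The M+2 peak is largest (0.437625); scaling to 100 gives 82.9 : 100.0 : 40.2 : 5.4.

82.9 : 100.0 : 40.2 : 5.4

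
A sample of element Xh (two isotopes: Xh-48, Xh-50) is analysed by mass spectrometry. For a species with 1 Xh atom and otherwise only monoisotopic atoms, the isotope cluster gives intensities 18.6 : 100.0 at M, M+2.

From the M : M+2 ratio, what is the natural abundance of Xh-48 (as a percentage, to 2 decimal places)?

15.68%

Write p for the Xh-48 fraction. I(M+2)/I(M) = [C(1,1)·p^0·(1−p)] / p^1 = 1·(1−p)/p = 100.0/18.6 = 5.3763
(1−p)/p = 5.3763/1 = 5.3763  ⇒  p = 1/(1 + 5.3763) = 0.1568
Xh-48: 15.68%, Xh-50: 84.32%.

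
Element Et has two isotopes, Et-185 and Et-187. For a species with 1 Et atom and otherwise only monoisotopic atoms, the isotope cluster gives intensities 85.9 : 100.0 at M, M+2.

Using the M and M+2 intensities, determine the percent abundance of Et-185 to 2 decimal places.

46.21%

Let p = fractional abundance of Et-185. I(M+2)/I(M) = [C(1,1)·p^0·(1−p)] / p^1 = 1·(1−p)/p = 100.0/85.9 = 1.1641
(1−p)/p = 1.1641/1 = 1.1641  ⇒  p = 1/(1 + 1.1641) = 0.4621
Et-185: 46.21%, Et-187: 53.79%.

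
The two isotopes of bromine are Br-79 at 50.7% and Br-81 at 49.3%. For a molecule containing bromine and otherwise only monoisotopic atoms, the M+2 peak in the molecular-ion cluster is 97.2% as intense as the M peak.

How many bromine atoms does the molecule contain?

1

The M+2/M ratio from n Br atoms is n · q/p = n · 0.493/0.507.
n = 0.972 × 0.507/0.493 = 1.00 ≈ 1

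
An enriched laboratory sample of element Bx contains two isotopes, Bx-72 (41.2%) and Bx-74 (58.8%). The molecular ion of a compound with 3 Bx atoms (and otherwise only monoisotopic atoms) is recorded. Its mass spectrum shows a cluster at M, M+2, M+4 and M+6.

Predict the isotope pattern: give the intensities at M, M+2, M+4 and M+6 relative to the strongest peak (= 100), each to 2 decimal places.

The 3 Bx atoms are independent, so intensities follow the terms of (0.412 + 0.588)^3.
P(M) = 0.412^3 = 0.069935
P(M+2) = 3 × 0.412^2 × 0.588^1 = 0.299428
P(M+4) = 3 × 0.412^1 × 0.588^2 = 0.427340
P(M+6) = 0.588^3 = 0.203297
The M+4 peak is largest (0.427340); scaling to 100 gives 16.37 : 70.07 : 100.00 : 47.57.

16.37 : 70.07 : 100.00 : 47.57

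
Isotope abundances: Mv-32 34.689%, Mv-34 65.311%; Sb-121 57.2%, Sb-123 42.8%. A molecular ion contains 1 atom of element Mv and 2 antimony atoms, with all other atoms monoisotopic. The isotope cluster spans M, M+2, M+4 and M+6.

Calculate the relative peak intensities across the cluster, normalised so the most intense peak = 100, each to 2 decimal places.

29.59 : 100.00 : 99.95 : 31.19

Element Mv pattern (n=1): 0.34689 : 0.65311
Antimony pattern (n=2): 0.327184 : 0.489632 : 0.183184
Convolve the two distributions (both contribute in 2-u steps):
  M: 0.34689×0.327184 = 0.113497
  M+2: 0.34689×0.489632 + 0.65311×0.327184 = 0.383536
  M+4: 0.34689×0.183184 + 0.65311×0.489632 = 0.383328
  M+6: 0.65311×0.183184 = 0.119639
Scale to base peak (0.383536) = 100: 29.59 : 100.00 : 99.95 : 31.19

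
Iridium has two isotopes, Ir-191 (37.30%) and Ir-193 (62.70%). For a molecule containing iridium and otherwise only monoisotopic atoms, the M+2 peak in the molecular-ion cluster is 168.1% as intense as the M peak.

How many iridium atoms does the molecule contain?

1

The M+2/M ratio from n Ir atoms is n · q/p = n · 0.6270/0.3730.
n = 1.681 × 0.3730/0.6270 = 1.00 ≈ 1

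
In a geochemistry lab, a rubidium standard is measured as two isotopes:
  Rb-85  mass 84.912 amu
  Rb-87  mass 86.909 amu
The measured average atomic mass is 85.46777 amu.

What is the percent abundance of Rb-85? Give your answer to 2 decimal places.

72.17%

Writing the weighted mean with unknown fraction x of Rb-85:
84.912·x + 86.909·(1 − x) = 85.46777
(84.912 − 86.909)·x = 85.46777 − 86.909
x = -1.44123 / -1.997 = 0.72170 → 72.17% Rb-85, 27.83% Rb-87.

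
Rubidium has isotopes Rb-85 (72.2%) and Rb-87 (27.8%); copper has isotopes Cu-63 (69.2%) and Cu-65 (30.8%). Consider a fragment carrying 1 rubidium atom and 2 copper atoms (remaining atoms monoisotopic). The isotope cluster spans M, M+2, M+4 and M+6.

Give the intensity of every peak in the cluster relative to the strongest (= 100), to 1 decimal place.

78.4 : 100.0 : 42.4 : 6.0

Rubidium pattern (n=1): 0.7220 : 0.2780
Copper pattern (n=2): 0.478864 : 0.426272 : 0.094864
Convolve the two distributions (both contribute in 2-u steps):
  M: 0.7220×0.478864 = 0.345740
  M+2: 0.7220×0.426272 + 0.2780×0.478864 = 0.440893
  M+4: 0.7220×0.094864 + 0.2780×0.426272 = 0.186995
  M+6: 0.2780×0.094864 = 0.026372
Scale to base peak (0.440893) = 100: 78.4 : 100.0 : 42.4 : 6.0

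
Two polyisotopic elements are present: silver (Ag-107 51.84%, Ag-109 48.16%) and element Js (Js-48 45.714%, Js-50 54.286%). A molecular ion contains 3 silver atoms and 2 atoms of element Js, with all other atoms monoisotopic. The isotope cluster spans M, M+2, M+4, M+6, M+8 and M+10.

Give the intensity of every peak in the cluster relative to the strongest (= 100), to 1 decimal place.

Silver pattern (n=3): 0.13931407 : 0.38827347 : 0.36071085 : 0.11170161
Element Js pattern (n=2): 0.20897698 : 0.49632604 : 0.29469698
Convolve the two distributions (both contribute in 2-u steps):
  M: 0.13931407×0.20897698 = 0.029113
  M+2: 0.13931407×0.49632604 + 0.38827347×0.20897698 = 0.150285
  M+4: 0.13931407×0.29469698 + 0.38827347×0.49632604 + 0.36071085×0.20897698 = 0.309146
  M+6: 0.38827347×0.29469698 + 0.36071085×0.49632604 + 0.11170161×0.20897698 = 0.316796
  M+8: 0.36071085×0.29469698 + 0.11170161×0.49632604 = 0.161741
  M+10: 0.11170161×0.29469698 = 0.032918
Scale to base peak (0.316796) = 100: 9.2 : 47.4 : 97.6 : 100.0 : 51.1 : 10.4

9.2 : 47.4 : 97.6 : 100.0 : 51.1 : 10.4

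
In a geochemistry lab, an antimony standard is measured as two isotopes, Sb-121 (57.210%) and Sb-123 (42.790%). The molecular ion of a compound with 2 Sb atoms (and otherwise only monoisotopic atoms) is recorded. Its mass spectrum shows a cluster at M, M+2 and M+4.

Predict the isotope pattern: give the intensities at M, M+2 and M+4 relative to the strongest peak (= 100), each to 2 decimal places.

Expanding (0.57210 + 0.42790)^2:
P(M) = 0.57210^2 = 0.327298
P(M+2) = 2 × 0.57210^1 × 0.42790^1 = 0.489603
P(M+4) = 0.42790^2 = 0.183098
The M+2 peak is largest (0.489603); scaling to 100 gives 66.85 : 100.00 : 37.40.

66.85 : 100.00 : 37.40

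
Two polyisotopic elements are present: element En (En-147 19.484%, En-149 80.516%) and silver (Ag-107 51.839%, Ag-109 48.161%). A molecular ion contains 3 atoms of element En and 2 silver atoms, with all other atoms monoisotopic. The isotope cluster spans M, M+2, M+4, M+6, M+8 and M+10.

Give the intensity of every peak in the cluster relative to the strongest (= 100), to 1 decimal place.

0.6 : 8.1 : 42.6 : 100.0 : 99.4 : 34.5

Element En pattern (n=3): 0.00739664 : 0.09169796 : 0.37893416 : 0.52197124
Silver pattern (n=2): 0.26872819 : 0.49932362 : 0.23194819
Convolve the two distributions (both contribute in 2-u steps):
  M: 0.00739664×0.26872819 = 0.001988
  M+2: 0.00739664×0.49932362 + 0.09169796×0.26872819 = 0.028335
  M+4: 0.00739664×0.23194819 + 0.09169796×0.49932362 + 0.37893416×0.26872819 = 0.149333
  M+6: 0.09169796×0.23194819 + 0.37893416×0.49932362 + 0.52197124×0.26872819 = 0.350748
  M+8: 0.37893416×0.23194819 + 0.52197124×0.49932362 = 0.348526
  M+10: 0.52197124×0.23194819 = 0.121070
Scale to base peak (0.350748) = 100: 0.6 : 8.1 : 42.6 : 100.0 : 99.4 : 34.5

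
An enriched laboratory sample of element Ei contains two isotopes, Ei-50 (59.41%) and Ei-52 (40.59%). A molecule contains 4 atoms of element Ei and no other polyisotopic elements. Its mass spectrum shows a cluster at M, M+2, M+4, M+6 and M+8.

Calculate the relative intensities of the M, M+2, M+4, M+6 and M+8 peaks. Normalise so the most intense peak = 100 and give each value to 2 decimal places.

Each Ei atom is independently Ei-50 (p = 0.5941) or Ei-52 (q = 0.4059); the cluster is the binomial expansion (p + q)^4.
P(M) = 0.5941^4 = 0.124577
P(M+2) = 4 × 0.5941^3 × 0.4059^1 = 0.340453
P(M+4) = 6 × 0.5941^2 × 0.4059^2 = 0.348906
P(M+6) = 4 × 0.5941^1 × 0.4059^3 = 0.158919
P(M+8) = 0.4059^4 = 0.027144
The M+4 peak is largest (0.348906); scaling to 100 gives 35.71 : 97.58 : 100.00 : 45.55 : 7.78.

35.71 : 97.58 : 100.00 : 45.55 : 7.78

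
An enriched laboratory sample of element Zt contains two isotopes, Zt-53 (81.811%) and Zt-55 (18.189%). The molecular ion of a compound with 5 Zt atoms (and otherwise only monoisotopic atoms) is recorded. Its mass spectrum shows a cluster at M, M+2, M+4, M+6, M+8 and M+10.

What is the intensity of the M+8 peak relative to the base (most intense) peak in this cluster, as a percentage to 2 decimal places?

1.10%

Term probabilities: M 0.3665, M+2 0.4074, M+4 0.1812, M+6 0.0403, M+8 0.0045, M+10 0.0002. Base peak = M+2.
P(M+2) = C(5,1) × 0.81811^4 × 0.18189^1 = 5 × 0.44796781 × 0.18189 = 0.407404 (base)
P(M+8) = C(5,4) × 0.81811^1 × 0.18189^4 = 5 × 0.81811 × 0.00109455 = 0.004477
Relative intensity = 0.004477 / 0.407404 × 100 = 1.10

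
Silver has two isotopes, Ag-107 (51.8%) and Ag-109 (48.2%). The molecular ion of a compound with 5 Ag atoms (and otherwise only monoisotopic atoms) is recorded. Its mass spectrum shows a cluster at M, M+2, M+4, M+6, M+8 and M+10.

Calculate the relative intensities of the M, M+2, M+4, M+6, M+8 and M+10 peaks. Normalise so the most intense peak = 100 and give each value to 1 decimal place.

11.5 : 53.7 : 100.0 : 93.1 : 43.3 : 8.1

Each Ag atom is independently Ag-107 (p = 0.518) or Ag-109 (q = 0.482); the cluster is the binomial expansion (p + q)^5.
P(M) = 0.518^5 = 0.037295
P(M+2) = 5 × 0.518^4 × 0.482^1 = 0.173515
P(M+4) = 10 × 0.518^3 × 0.482^2 = 0.322911
P(M+6) = 10 × 0.518^2 × 0.482^3 = 0.300470
P(M+8) = 5 × 0.518^1 × 0.482^4 = 0.139794
P(M+10) = 0.482^5 = 0.026016
The M+4 peak is largest (0.322911); scaling to 100 gives 11.5 : 53.7 : 100.0 : 93.1 : 43.3 : 8.1.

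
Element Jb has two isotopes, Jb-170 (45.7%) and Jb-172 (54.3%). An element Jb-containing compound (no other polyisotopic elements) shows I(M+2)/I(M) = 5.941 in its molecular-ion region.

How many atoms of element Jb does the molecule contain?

5

With n Jb atoms, P(M+2)/P(M) = C(n,1)·p^(n−1)q / p^n = n·q/p = n · 0.543/0.457.
n = 5.941 × 0.457/0.543 = 5.00 ≈ 5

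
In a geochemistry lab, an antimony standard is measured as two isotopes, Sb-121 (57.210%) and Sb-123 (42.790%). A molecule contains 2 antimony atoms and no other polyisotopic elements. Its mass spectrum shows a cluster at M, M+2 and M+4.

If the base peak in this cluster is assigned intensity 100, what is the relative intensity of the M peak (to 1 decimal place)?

66.8

(0.57210 + 0.42790)^2 gives M 0.3273, M+2 0.4896, M+4 0.1831; the largest is M+2.
P(M+2) = C(2,1) × 0.57210^1 × 0.42790^1 = 2 × 0.5721 × 0.4279 = 0.489603 (base)
P(M) = C(2,0) × 0.57210^2 × 0.42790^0 = 1 × 0.32729841 × 1.0000 = 0.327298
Relative intensity = 0.327298 / 0.489603 × 100 = 66.8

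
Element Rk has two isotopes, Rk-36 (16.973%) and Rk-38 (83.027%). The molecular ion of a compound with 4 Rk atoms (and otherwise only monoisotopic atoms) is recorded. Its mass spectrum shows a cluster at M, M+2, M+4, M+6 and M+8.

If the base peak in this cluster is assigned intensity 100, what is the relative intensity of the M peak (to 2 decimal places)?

Term probabilities: M 0.0008, M+2 0.0162, M+4 0.1192, M+6 0.3886, M+8 0.4752. Base peak = M+8.
P(M+8) = C(4,4) × 0.16973^0 × 0.83027^4 = 1 × 1.0000 × 0.47520104 = 0.475201 (base)
P(M) = C(4,0) × 0.16973^4 × 0.83027^0 = 1 × 0.00082992 × 1.0000 = 0.000830
Relative intensity = 0.000830 / 0.475201 × 100 = 0.17

0.17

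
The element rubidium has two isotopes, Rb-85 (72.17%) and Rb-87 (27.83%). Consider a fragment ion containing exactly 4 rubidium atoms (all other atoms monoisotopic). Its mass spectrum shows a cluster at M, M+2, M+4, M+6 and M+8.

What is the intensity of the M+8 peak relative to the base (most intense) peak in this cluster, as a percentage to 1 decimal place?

Term probabilities: M 0.2713, M+2 0.4184, M+4 0.2420, M+6 0.0622, M+8 0.0060. Base peak = M+2.
P(M+2) = C(4,1) × 0.7217^3 × 0.2783^1 = 4 × 0.37589809 × 0.2783 = 0.418450 (base)
P(M+8) = C(4,4) × 0.7217^0 × 0.2783^4 = 1 × 1.0000 × 0.00599864 = 0.005999
Relative intensity = 0.005999 / 0.418450 × 100 = 1.4

1.4%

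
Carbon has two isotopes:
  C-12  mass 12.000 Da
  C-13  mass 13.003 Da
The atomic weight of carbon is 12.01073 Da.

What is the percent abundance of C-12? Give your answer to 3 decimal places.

98.930%

With x = fraction of C-12 (so C-13 is 1 − x):
12.000·x + 13.003·(1 − x) = 12.01073
(12.000 − 13.003)·x = 12.01073 − 13.003
x = -0.99227 / -1.003 = 0.98930 → 98.930% C-12, 1.070% C-13.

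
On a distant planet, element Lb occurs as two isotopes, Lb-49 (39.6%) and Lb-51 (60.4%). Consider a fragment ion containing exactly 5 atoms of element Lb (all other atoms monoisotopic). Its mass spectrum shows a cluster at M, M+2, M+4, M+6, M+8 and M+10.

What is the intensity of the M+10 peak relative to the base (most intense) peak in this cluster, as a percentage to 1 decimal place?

23.3%

Term probabilities: M 0.0097, M+2 0.0743, M+4 0.2265, M+6 0.3455, M+8 0.2635, M+10 0.0804. Base peak = M+6.
P(M+6) = C(5,3) × 0.396^2 × 0.604^3 = 10 × 0.156816 × 0.22034886 = 0.345542 (base)
P(M+10) = C(5,5) × 0.396^0 × 0.604^5 = 1 × 1.0000 × 0.08038679 = 0.080387
Relative intensity = 0.080387 / 0.345542 × 100 = 23.3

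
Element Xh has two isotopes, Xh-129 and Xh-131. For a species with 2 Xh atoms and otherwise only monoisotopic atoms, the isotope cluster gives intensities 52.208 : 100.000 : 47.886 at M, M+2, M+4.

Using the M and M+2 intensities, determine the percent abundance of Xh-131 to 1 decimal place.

Let p = fractional abundance of Xh-129. I(M+2)/I(M) = [C(2,1)·p^1·(1−p)] / p^2 = 2·(1−p)/p = 100.000/52.208 = 1.9154
(1−p)/p = 1.9154/2 = 0.9577  ⇒  p = 1/(1 + 0.9577) = 0.5108
Xh-129: 51.1%, Xh-131: 48.9%.

48.9%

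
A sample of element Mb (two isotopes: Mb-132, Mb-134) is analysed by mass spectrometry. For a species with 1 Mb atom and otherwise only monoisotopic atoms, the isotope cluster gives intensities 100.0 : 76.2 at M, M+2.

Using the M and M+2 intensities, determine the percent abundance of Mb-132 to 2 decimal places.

56.75%

Let p = fractional abundance of Mb-132. I(M+2)/I(M) = [C(1,1)·p^0·(1−p)] / p^1 = 1·(1−p)/p = 76.2/100.0 = 0.7620
(1−p)/p = 0.7620/1 = 0.7620  ⇒  p = 1/(1 + 0.7620) = 0.5675
Mb-132: 56.75%, Mb-134: 43.25%.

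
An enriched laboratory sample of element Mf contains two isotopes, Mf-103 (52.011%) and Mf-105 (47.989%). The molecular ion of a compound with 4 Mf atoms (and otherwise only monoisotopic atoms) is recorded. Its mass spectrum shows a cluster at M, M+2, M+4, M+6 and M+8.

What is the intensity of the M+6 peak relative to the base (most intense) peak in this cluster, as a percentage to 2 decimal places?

61.51%

Term probabilities: M 0.0732, M+2 0.2701, M+4 0.3738, M+6 0.2299, M+8 0.0530. Base peak = M+4.
P(M+4) = C(4,2) × 0.52011^2 × 0.47989^2 = 6 × 0.27051441 × 0.23029441 = 0.373788 (base)
P(M+6) = C(4,3) × 0.52011^1 × 0.47989^3 = 4 × 0.52011 × 0.11051599 = 0.229922
Relative intensity = 0.229922 / 0.373788 × 100 = 61.51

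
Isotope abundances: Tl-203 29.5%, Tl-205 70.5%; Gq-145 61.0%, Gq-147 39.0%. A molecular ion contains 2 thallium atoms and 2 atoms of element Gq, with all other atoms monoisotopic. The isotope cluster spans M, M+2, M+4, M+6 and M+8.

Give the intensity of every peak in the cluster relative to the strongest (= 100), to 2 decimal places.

8.18 : 49.53 : 100.00 : 75.68 : 19.09

Thallium pattern (n=2): 0.087025 : 0.41595 : 0.497025
Element Gq pattern (n=2): 0.3721 : 0.4758 : 0.1521
Convolve the two distributions (both contribute in 2-u steps):
  M: 0.087025×0.3721 = 0.032382
  M+2: 0.087025×0.4758 + 0.41595×0.3721 = 0.196181
  M+4: 0.087025×0.1521 + 0.41595×0.4758 + 0.497025×0.3721 = 0.396089
  M+6: 0.41595×0.1521 + 0.497025×0.4758 = 0.299750
  M+8: 0.497025×0.1521 = 0.075598
Scale to base peak (0.396089) = 100: 8.18 : 49.53 : 100.00 : 75.68 : 19.09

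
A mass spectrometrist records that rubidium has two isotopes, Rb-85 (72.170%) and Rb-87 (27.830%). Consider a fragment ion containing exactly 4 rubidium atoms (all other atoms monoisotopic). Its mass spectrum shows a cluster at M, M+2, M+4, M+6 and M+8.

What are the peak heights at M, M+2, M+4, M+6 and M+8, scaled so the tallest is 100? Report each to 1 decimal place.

The 4 Rb atoms are independent, so intensities follow the terms of (0.72170 + 0.27830)^4.
P(M) = 0.72170^4 = 0.271286
P(M+2) = 4 × 0.72170^3 × 0.27830^1 = 0.418450
P(M+4) = 6 × 0.72170^2 × 0.27830^2 = 0.242042
P(M+6) = 4 × 0.72170^1 × 0.27830^3 = 0.062224
P(M+8) = 0.27830^4 = 0.005999
The M+2 peak is largest (0.418450); scaling to 100 gives 64.8 : 100.0 : 57.8 : 14.9 : 1.4.

64.8 : 100.0 : 57.8 : 14.9 : 1.4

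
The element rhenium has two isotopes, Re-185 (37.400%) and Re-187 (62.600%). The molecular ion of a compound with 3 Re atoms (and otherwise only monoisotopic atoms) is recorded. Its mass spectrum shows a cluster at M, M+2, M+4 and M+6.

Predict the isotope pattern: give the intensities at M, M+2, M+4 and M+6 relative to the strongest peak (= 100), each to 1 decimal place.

11.9 : 59.7 : 100.0 : 55.8

The 3 Re atoms are independent, so intensities follow the terms of (0.37400 + 0.62600)^3.
P(M) = 0.37400^3 = 0.052314
P(M+2) = 3 × 0.37400^2 × 0.62600^1 = 0.262687
P(M+4) = 3 × 0.37400^1 × 0.62600^2 = 0.439685
P(M+6) = 0.62600^3 = 0.245314
The M+4 peak is largest (0.439685); scaling to 100 gives 11.9 : 59.7 : 100.0 : 55.8.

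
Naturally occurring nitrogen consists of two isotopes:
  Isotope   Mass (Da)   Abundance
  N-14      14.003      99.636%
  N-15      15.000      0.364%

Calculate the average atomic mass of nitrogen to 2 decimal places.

14.01 Da

Ar = Σ fᵢ·mᵢ = 0.99636 × 14.003 + 0.00364 × 15.000
= 13.9520 + 0.0546 = 14.0066 Da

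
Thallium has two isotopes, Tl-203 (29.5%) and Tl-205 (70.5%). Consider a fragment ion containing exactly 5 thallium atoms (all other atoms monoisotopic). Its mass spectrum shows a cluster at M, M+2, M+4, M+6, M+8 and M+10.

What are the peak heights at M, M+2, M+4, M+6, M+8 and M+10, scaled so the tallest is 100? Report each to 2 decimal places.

The 5 Tl atoms are independent, so intensities follow the terms of (0.295 + 0.705)^5.
P(M) = 0.295^5 = 0.002234
P(M+2) = 5 × 0.295^4 × 0.705^1 = 0.026696
P(M+4) = 10 × 0.295^3 × 0.705^2 = 0.127598
P(M+6) = 10 × 0.295^2 × 0.705^3 = 0.304938
P(M+8) = 5 × 0.295^1 × 0.705^4 = 0.364375
P(M+10) = 0.705^5 = 0.174159
The M+8 peak is largest (0.364375); scaling to 100 gives 0.61 : 7.33 : 35.02 : 83.69 : 100.00 : 47.80.

0.61 : 7.33 : 35.02 : 83.69 : 100.00 : 47.80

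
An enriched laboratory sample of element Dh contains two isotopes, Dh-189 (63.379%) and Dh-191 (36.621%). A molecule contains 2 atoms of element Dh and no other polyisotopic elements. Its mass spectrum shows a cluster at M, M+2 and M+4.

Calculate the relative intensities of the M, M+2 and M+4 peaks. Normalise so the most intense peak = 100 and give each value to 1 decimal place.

Expanding (0.63379 + 0.36621)^2:
P(M) = 0.63379^2 = 0.401690
P(M+2) = 2 × 0.63379^1 × 0.36621^1 = 0.464200
P(M+4) = 0.36621^2 = 0.134110
The M+2 peak is largest (0.464200); scaling to 100 gives 86.5 : 100.0 : 28.9.

86.5 : 100.0 : 28.9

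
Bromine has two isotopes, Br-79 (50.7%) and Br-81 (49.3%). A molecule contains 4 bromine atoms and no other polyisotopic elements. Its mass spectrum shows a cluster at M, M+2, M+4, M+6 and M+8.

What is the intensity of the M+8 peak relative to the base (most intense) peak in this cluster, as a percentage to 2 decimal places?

(0.507 + 0.493)^4 gives M 0.0661, M+2 0.2570, M+4 0.3749, M+6 0.2430, M+8 0.0591; the largest is M+4.
P(M+4) = C(4,2) × 0.507^2 × 0.493^2 = 6 × 0.257049 × 0.243049 = 0.374853 (base)
P(M+8) = C(4,4) × 0.507^0 × 0.493^4 = 1 × 1.0000 × 0.05907282 = 0.059073
Relative intensity = 0.059073 / 0.374853 × 100 = 15.76

15.76%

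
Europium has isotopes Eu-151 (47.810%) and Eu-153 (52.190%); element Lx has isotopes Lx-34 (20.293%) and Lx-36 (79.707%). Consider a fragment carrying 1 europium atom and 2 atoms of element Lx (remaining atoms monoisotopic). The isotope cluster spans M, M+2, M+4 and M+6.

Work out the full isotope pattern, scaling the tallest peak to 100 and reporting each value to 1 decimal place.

Europium pattern (n=1): 0.4781 : 0.5219
Element Lx pattern (n=2): 0.04118058 : 0.32349883 : 0.63532058
Convolve the two distributions (both contribute in 2-u steps):
  M: 0.4781×0.04118058 = 0.019688
  M+2: 0.4781×0.32349883 + 0.5219×0.04118058 = 0.176157
  M+4: 0.4781×0.63532058 + 0.5219×0.32349883 = 0.472581
  M+6: 0.5219×0.63532058 = 0.331574
Scale to base peak (0.472581) = 100: 4.2 : 37.3 : 100.0 : 70.2

4.2 : 37.3 : 100.0 : 70.2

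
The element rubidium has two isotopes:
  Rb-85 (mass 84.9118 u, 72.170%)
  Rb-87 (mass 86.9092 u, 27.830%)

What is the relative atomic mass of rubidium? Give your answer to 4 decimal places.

The abundance-weighted mean is 0.72170 × 84.9118 + 0.27830 × 86.9092
= 61.28085 + 24.18683 = 85.46768 u

85.4677 u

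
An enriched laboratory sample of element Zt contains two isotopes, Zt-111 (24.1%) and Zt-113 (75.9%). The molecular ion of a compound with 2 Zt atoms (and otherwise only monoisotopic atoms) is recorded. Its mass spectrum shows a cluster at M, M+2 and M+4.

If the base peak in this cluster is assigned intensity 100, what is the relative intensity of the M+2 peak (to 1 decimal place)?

63.5

Binomial terms of (0.241 + 0.759)^2: M 0.0581, M+2 0.3658, M+4 0.5761 → M+4 is the base peak.
P(M+4) = C(2,2) × 0.241^0 × 0.759^2 = 1 × 1.0000 × 0.576081 = 0.576081 (base)
P(M+2) = C(2,1) × 0.241^1 × 0.759^1 = 2 × 0.2410 × 0.7590 = 0.365838
Relative intensity = 0.365838 / 0.576081 × 100 = 63.5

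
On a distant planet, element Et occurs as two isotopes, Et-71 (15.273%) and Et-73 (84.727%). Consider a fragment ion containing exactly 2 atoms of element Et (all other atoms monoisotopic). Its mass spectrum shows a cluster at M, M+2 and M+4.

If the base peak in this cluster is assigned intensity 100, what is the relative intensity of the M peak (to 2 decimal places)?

3.25

Term probabilities: M 0.0233, M+2 0.2588, M+4 0.7179. Base peak = M+4.
P(M+4) = C(2,2) × 0.15273^0 × 0.84727^2 = 1 × 1.0000 × 0.71786645 = 0.717866 (base)
P(M) = C(2,0) × 0.15273^2 × 0.84727^0 = 1 × 0.02332645 × 1.0000 = 0.023326
Relative intensity = 0.023326 / 0.717866 × 100 = 3.25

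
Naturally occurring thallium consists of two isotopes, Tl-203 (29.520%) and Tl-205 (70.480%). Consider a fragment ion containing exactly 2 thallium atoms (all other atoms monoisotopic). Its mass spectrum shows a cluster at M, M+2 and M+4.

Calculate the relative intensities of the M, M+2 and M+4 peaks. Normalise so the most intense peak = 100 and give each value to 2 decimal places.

Expanding (0.29520 + 0.70480)^2:
P(M) = 0.29520^2 = 0.087143
P(M+2) = 2 × 0.29520^1 × 0.70480^1 = 0.416114
P(M+4) = 0.70480^2 = 0.496743
The M+4 peak is largest (0.496743); scaling to 100 gives 17.54 : 83.77 : 100.00.

17.54 : 83.77 : 100.00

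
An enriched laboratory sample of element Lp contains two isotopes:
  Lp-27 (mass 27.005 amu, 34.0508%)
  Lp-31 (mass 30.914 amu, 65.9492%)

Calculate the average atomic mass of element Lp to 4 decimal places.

29.5830 amu

The abundance-weighted mean is 0.340508 × 27.005 + 0.659492 × 30.914
= 9.19542 + 20.38754 = 29.58296 amu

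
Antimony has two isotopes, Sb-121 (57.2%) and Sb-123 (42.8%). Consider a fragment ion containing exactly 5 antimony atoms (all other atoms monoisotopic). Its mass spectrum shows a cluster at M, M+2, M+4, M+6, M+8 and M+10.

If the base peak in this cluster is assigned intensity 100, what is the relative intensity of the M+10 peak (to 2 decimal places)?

(0.572 + 0.428)^5 gives M 0.0612, M+2 0.2291, M+4 0.3428, M+6 0.2565, M+8 0.0960, M+10 0.0144; the largest is M+4.
P(M+4) = C(5,2) × 0.572^3 × 0.428^2 = 10 × 0.18714925 × 0.183184 = 0.342827 (base)
P(M+10) = C(5,5) × 0.572^0 × 0.428^5 = 1 × 1.0000 × 0.01436213 = 0.014362
Relative intensity = 0.014362 / 0.342827 × 100 = 4.19

4.19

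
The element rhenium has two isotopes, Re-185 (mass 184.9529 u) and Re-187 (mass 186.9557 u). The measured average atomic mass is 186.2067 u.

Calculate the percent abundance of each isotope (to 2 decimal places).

Re-185: 37.40%, Re-187: 62.60%

With x = fraction of Re-185 (so Re-187 is 1 − x):
184.9529·x + 186.9557·(1 − x) = 186.2067
(184.9529 − 186.9557)·x = 186.2067 − 186.9557
x = -0.7490 / -2.0028 = 0.37398 → 37.40% Re-185, 62.60% Re-187.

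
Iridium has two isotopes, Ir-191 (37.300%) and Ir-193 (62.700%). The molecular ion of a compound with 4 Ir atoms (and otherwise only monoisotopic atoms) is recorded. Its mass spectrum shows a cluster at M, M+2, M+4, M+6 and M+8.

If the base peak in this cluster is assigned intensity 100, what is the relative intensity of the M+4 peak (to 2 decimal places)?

(0.37300 + 0.62700)^4 gives M 0.0194, M+2 0.1302, M+4 0.3282, M+6 0.3678, M+8 0.1546; the largest is M+6.
P(M+6) = C(4,3) × 0.37300^1 × 0.62700^3 = 4 × 0.3730 × 0.24649188 = 0.367766 (base)
P(M+4) = C(4,2) × 0.37300^2 × 0.62700^2 = 6 × 0.139129 × 0.393129 = 0.328174
Relative intensity = 0.328174 / 0.367766 × 100 = 89.23

89.23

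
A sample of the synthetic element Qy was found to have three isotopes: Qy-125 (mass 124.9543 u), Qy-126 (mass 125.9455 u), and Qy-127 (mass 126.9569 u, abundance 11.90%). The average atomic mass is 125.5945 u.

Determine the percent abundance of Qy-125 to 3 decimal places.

Let x and y be the fractions of Qy-125 and Qy-126. Then x + y = 1 − 0.1190 = 0.8810 and 124.9543x + 125.9455y = 125.5945 − 0.1190×126.9569 = 110.4866289.
Substituting: 124.9543x + 125.9455(0.8810 − x) = 110.4866289
(124.9543 − 125.9455)x = -0.4713566  ⇒  x = 0.47554, y = 0.40546
Qy-125: 47.554%, Qy-126: 40.546%.

47.554%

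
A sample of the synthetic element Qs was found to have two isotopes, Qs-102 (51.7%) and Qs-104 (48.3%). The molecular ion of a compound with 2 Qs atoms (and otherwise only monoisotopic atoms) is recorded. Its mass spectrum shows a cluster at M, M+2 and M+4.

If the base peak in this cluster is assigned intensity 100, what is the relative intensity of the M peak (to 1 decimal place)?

53.5

Term probabilities: M 0.2673, M+2 0.4994, M+4 0.2333. Base peak = M+2.
P(M+2) = C(2,1) × 0.517^1 × 0.483^1 = 2 × 0.5170 × 0.4830 = 0.499422 (base)
P(M) = C(2,0) × 0.517^2 × 0.483^0 = 1 × 0.267289 × 1.0000 = 0.267289
Relative intensity = 0.267289 / 0.499422 × 100 = 53.5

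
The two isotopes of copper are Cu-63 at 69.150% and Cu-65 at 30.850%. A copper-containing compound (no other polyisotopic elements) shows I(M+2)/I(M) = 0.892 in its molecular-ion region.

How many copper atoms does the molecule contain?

2

For n independent Cu atoms, I(M+2)/I(M) = n · (abundance Cu-65) / (abundance Cu-63) = n · 0.30850/0.69150.
n = 0.892 × 0.69150/0.30850 = 2.00 ≈ 2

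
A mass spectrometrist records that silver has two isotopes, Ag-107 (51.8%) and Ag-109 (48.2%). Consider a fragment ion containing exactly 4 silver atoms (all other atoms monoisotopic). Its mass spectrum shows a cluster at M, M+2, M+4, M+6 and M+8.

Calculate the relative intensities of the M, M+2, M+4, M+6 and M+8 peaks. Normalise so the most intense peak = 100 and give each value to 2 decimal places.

19.25 : 71.65 : 100.00 : 62.03 : 14.43

The 4 Ag atoms are independent, so intensities follow the terms of (0.518 + 0.482)^4.
P(M) = 0.518^4 = 0.071998
P(M+2) = 4 × 0.518^3 × 0.482^1 = 0.267976
P(M+4) = 6 × 0.518^2 × 0.482^2 = 0.374029
P(M+6) = 4 × 0.518^1 × 0.482^3 = 0.232023
P(M+8) = 0.482^4 = 0.053974
The M+4 peak is largest (0.374029); scaling to 100 gives 19.25 : 71.65 : 100.00 : 62.03 : 14.43.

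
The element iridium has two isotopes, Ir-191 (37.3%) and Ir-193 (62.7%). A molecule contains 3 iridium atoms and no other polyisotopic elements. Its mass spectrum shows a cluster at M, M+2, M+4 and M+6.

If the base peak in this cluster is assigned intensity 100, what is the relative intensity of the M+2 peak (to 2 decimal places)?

Term probabilities: M 0.0519, M+2 0.2617, M+4 0.4399, M+6 0.2465. Base peak = M+4.
P(M+4) = C(3,2) × 0.373^1 × 0.627^2 = 3 × 0.3730 × 0.393129 = 0.439911 (base)
P(M+2) = C(3,1) × 0.373^2 × 0.627^1 = 3 × 0.139129 × 0.6270 = 0.261702
Relative intensity = 0.261702 / 0.439911 × 100 = 59.49

59.49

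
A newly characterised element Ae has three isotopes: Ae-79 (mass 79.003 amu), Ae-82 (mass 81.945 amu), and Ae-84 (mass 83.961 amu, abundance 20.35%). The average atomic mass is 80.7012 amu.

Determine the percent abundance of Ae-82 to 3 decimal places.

23.428%

The remaining 79.65% is split between Ae-79 (fraction x) and Ae-82 (fraction 0.7965 − x).
Substituting: 79.003x + 81.945(0.7965 − x) = 63.6151365
(79.003 − 81.945)x = -1.654056  ⇒  x = 0.56222, y = 0.23428
Ae-79: 56.222%, Ae-82: 23.428%.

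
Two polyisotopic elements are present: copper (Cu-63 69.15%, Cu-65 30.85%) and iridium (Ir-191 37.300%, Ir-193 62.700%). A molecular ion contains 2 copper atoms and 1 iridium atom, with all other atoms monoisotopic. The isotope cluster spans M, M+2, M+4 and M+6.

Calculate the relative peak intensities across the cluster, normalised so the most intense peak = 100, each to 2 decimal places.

Copper pattern (n=2): 0.47817225 : 0.4266555 : 0.09517225
Iridium pattern (n=1): 0.3730 : 0.6270
Convolve the two distributions (both contribute in 2-u steps):
  M: 0.47817225×0.3730 = 0.178358
  M+2: 0.47817225×0.6270 + 0.4266555×0.3730 = 0.458957
  M+4: 0.4266555×0.6270 + 0.09517225×0.3730 = 0.303012
  M+6: 0.09517225×0.6270 = 0.059673
Scale to base peak (0.458957) = 100: 38.86 : 100.00 : 66.02 : 13.00

38.86 : 100.00 : 66.02 : 13.00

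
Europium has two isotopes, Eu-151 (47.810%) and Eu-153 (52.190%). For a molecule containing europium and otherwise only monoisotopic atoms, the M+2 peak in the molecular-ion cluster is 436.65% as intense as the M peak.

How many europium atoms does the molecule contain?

With n Eu atoms, P(M+2)/P(M) = C(n,1)·p^(n−1)q / p^n = n·q/p = n · 0.52190/0.47810.
n = 4.3665 × 0.47810/0.52190 = 4.00 ≈ 4

4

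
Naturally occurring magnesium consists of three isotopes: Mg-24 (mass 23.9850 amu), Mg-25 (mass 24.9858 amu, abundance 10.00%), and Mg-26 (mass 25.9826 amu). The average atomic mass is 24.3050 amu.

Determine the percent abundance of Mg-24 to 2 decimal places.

78.99%

Let x and y be the fractions of Mg-24 and Mg-26. Then x + y = 1 − 0.1000 = 0.9000 and 23.9850x + 25.9826y = 24.3050 − 0.1000×24.9858 = 21.80642.
Substituting: 23.9850x + 25.9826(0.9000 − x) = 21.80642
(23.9850 − 25.9826)x = -1.57792  ⇒  x = 0.78991, y = 0.11009
Mg-24: 78.99%, Mg-26: 11.01%.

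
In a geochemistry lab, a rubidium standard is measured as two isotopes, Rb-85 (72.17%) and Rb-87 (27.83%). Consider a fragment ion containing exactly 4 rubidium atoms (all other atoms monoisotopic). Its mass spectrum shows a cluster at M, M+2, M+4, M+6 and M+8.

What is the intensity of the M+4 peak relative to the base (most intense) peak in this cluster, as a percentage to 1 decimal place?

57.8%

(0.7217 + 0.2783)^4 gives M 0.2713, M+2 0.4184, M+4 0.2420, M+6 0.0622, M+8 0.0060; the largest is M+2.
P(M+2) = C(4,1) × 0.7217^3 × 0.2783^1 = 4 × 0.37589809 × 0.2783 = 0.418450 (base)
P(M+4) = C(4,2) × 0.7217^2 × 0.2783^2 = 6 × 0.52085089 × 0.07745089 = 0.242042
Relative intensity = 0.242042 / 0.418450 × 100 = 57.8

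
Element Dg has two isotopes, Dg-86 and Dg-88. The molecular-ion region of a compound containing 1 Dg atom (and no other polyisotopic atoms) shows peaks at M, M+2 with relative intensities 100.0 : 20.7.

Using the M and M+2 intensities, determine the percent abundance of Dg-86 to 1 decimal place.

82.9%

If p is the fraction of Dg that is Dg-86, then I(M+2)/I(M) = [C(1,1)·p^0·(1−p)] / p^1 = 1·(1−p)/p = 20.7/100.0 = 0.2070
(1−p)/p = 0.2070/1 = 0.2070  ⇒  p = 1/(1 + 0.2070) = 0.8285
Dg-86: 82.9%, Dg-88: 17.1%.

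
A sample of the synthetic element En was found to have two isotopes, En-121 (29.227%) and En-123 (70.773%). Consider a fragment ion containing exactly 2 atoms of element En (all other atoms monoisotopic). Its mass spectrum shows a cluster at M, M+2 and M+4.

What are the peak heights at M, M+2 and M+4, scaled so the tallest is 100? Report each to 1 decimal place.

Each En atom is independently En-121 (p = 0.29227) or En-123 (q = 0.70773); the cluster is the binomial expansion (p + q)^2.
P(M) = 0.29227^2 = 0.085422
P(M+2) = 2 × 0.29227^1 × 0.70773^1 = 0.413696
P(M+4) = 0.70773^2 = 0.500882
The M+4 peak is largest (0.500882); scaling to 100 gives 17.1 : 82.6 : 100.0.

17.1 : 82.6 : 100.0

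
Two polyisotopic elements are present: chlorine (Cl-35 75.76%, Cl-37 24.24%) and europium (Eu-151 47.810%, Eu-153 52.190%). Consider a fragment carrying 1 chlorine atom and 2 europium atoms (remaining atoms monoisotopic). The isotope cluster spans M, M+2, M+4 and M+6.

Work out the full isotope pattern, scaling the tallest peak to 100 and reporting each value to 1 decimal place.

Chlorine pattern (n=1): 0.7576 : 0.2424
Europium pattern (n=2): 0.22857961 : 0.49904078 : 0.27237961
Convolve the two distributions (both contribute in 2-u steps):
  M: 0.7576×0.22857961 = 0.173172
  M+2: 0.7576×0.49904078 + 0.2424×0.22857961 = 0.433481
  M+4: 0.7576×0.27237961 + 0.2424×0.49904078 = 0.327322
  M+6: 0.2424×0.27237961 = 0.066025
Scale to base peak (0.433481) = 100: 39.9 : 100.0 : 75.5 : 15.2

39.9 : 100.0 : 75.5 : 15.2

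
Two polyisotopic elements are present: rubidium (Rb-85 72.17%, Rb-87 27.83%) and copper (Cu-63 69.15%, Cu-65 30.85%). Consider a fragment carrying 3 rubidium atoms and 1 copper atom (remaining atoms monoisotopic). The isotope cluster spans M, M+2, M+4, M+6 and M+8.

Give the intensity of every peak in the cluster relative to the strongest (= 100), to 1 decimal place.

62.4 : 100.0 : 60.0 : 16.0 : 1.6

Rubidium pattern (n=3): 0.37589809 : 0.43485841 : 0.16768892 : 0.02155458
Copper pattern (n=1): 0.6915 : 0.3085
Convolve the two distributions (both contribute in 2-u steps):
  M: 0.37589809×0.6915 = 0.259934
  M+2: 0.37589809×0.3085 + 0.43485841×0.6915 = 0.416669
  M+4: 0.43485841×0.3085 + 0.16768892×0.6915 = 0.250111
  M+6: 0.16768892×0.3085 + 0.02155458×0.6915 = 0.066637
  M+8: 0.02155458×0.3085 = 0.006650
Scale to base peak (0.416669) = 100: 62.4 : 100.0 : 60.0 : 16.0 : 1.6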